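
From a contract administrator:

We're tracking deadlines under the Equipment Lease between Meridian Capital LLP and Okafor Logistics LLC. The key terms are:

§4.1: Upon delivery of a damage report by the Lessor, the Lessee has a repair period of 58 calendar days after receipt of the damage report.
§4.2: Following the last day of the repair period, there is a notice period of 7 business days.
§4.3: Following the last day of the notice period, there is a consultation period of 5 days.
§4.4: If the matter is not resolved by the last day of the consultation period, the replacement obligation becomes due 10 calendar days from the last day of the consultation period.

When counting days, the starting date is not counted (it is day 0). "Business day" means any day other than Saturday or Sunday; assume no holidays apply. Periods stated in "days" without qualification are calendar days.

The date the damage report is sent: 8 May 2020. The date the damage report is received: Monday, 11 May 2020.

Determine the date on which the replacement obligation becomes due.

1 August 2020

Adding 58 calendar days to 11 May 2020 gives 8 July 2020, which is the last day of the repair period.
From Wednesday, 8 July 2020, 7 business days (Jul 9, Jul 10, Jul 13, Jul 14, Jul 15, Jul 16, Jul 17, skipping weekends) brings us to Friday, 17 July 2020, which is the last day of the notice period.
Adding 5 calendar days to 17 July 2020 gives 22 July 2020, which is the last day of the consultation period.
The date on which the replacement obligation becomes due: 22 July 2020 + 10 days = 1 August 2020.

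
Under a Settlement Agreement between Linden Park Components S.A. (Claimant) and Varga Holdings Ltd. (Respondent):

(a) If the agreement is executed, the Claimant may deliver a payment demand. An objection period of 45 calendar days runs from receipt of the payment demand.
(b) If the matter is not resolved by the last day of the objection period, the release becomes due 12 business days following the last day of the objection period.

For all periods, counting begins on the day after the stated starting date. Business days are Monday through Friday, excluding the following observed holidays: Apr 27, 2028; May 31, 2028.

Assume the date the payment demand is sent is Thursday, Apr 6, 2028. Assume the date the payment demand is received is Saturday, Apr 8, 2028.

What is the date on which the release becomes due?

Jun 9, 2028

The last day of the objection period: 45 calendar days after Apr 8, 2028 is May 23, 2028.
The date on which the release becomes due: counting 12 business days from Tuesday, May 23, 2028 (May 24, May 25, May 26, May 29, …, Jun 7, Jun 8, Jun 9, skipping weekends and the listed holiday on May 31) reaches Friday, Jun 9, 2028.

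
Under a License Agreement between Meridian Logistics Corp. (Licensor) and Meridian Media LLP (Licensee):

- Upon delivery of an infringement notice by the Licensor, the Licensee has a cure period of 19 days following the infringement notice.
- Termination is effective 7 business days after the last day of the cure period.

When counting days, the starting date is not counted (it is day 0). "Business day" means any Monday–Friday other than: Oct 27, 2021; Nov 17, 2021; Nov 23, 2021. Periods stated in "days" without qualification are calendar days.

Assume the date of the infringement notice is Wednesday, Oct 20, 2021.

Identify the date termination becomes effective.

Nov 18, 2021

Adding 19 calendar days to Oct 20, 2021 gives Nov 8, 2021, which is the last day of the cure period.
The date termination becomes effective: 7 business days after Monday, Nov 8, 2021, skipping weekends and the listed holiday on Nov 17 — Nov 9, Nov 10, Nov 11, Nov 12, Nov 15, Nov 16, Nov 18 — lands on Thursday, Nov 18, 2021.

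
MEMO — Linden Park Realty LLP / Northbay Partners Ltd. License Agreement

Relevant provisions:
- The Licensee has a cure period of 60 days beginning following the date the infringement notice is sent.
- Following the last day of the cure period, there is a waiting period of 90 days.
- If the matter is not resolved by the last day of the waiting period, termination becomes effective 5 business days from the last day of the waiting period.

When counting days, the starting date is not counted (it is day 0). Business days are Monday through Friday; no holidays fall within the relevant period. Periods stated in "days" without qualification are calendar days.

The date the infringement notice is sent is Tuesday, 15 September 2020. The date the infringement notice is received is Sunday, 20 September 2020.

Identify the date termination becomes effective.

19 February 2021

Adding 60 calendar days to 15 September 2020 gives 14 November 2020, which is the last day of the cure period.
Adding 90 calendar days to 14 November 2020 gives 12 February 2021, which is the last day of the waiting period.
The date termination becomes effective: counting 5 business days from Friday, 12 February 2021 (Feb 15, Feb 16, Feb 17, Feb 18, Feb 19, skipping weekends) reaches Friday, 19 February 2021.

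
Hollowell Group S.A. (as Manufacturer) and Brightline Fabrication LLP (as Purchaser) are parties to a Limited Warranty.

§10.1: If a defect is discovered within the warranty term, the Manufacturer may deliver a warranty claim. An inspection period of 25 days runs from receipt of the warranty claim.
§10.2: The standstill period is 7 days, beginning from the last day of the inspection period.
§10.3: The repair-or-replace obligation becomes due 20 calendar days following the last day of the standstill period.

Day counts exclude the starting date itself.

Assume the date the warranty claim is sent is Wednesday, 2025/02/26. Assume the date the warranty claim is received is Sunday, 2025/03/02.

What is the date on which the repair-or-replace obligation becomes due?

Adding 25 calendar days to 2025/03/02 gives 2025/03/27, which is the last day of the inspection period.
The last day of the standstill period: 2025/03/27 + 7 days = 2025/04/03.
The date on which the repair-or-replace obligation becomes due: 2025/04/03 + 20 days = 2025/04/23.

2025/04/23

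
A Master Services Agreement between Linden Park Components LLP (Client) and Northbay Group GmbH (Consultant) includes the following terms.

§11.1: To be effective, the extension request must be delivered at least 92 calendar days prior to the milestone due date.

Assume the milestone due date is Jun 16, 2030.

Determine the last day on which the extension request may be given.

Jun 16, 2030 minus 92 days is Mar 16, 2030.

Mar 16, 2030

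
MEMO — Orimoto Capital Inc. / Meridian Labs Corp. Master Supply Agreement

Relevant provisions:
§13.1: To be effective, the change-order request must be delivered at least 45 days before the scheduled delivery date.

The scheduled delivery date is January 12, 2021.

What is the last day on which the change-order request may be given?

Counting back 45 calendar days from January 12, 2021 gives November 28, 2020.

November 28, 2020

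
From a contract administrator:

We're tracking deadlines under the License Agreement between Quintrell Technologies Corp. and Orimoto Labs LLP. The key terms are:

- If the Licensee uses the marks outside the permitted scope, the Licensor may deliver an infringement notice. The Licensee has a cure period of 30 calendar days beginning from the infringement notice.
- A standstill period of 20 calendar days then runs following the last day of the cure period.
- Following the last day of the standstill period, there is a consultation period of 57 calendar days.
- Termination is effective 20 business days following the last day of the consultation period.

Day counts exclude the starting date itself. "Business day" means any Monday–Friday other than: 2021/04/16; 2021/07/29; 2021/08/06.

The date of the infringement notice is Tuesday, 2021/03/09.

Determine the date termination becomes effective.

The last day of the cure period: 30 calendar days after 2021/03/09 is 2021/04/08.
Adding 20 calendar days to 2021/04/08 gives 2021/04/28, which is the last day of the standstill period.
The last day of the consultation period: 2021/04/28 + 57 days = 2021/06/24.
The date termination becomes effective: counting 20 business days from Thursday, 2021/06/24 (Jun 25, Jun 28, Jun 29, Jun 30, …, Jul 20, Jul 21, Jul 22, skipping weekends) reaches Thursday, 2021/07/22.

2021/07/22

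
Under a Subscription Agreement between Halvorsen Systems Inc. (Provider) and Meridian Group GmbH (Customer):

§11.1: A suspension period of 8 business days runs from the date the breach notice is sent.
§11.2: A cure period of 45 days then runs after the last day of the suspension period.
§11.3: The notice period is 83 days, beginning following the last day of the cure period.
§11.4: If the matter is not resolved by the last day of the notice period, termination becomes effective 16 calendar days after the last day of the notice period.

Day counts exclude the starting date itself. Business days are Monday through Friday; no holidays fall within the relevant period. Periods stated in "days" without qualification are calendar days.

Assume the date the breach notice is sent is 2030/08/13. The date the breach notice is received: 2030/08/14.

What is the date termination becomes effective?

The last day of the suspension period: 8 business days after Tuesday, 2030/08/13, skipping weekends — Aug 14, Aug 15, Aug 16, Aug 19, Aug 20, Aug 21, Aug 22, Aug 23 — lands on Friday, 2030/08/23.
Adding 45 calendar days to 2030/08/23 gives 2030/10/07, which is the last day of the cure period.
Adding 83 calendar days to 2030/10/07 gives 2030/12/29, which is the last day of the notice period.
The date termination becomes effective: 16 calendar days after 2030/12/29 is 2031/01/14.

2031/01/14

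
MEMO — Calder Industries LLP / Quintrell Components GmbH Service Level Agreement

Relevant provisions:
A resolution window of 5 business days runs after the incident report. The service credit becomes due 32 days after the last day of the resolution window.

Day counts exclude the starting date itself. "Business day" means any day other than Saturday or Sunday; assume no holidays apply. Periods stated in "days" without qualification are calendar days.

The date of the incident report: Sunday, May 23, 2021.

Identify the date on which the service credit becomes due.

Jun 29, 2021

The last day of the resolution window: 5 business days after Sunday, May 23, 2021, skipping weekends — May 24, May 25, May 26, May 27, May 28 — lands on Friday, May 28, 2021.
The date on which the service credit becomes due: May 28, 2021 + 32 days = Jun 29, 2021.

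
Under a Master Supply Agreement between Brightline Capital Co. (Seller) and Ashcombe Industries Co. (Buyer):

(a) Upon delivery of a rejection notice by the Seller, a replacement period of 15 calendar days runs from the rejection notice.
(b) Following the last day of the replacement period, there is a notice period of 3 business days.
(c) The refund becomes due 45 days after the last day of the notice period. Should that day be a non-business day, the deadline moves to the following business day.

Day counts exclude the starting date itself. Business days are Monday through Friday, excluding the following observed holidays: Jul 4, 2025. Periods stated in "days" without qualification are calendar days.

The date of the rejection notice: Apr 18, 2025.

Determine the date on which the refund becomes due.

Jun 23, 2025

Adding 15 calendar days to Apr 18, 2025 gives May 3, 2025, which is the last day of the replacement period.
The last day of the notice period: counting 3 business days from Saturday, May 3, 2025 (May 5, May 6, May 7, skipping weekends) reaches Wednesday, May 7, 2025.
The date on which the refund becomes due: 45 calendar days after May 7, 2025 is Jun 21, 2025. That falls on a Saturday, so it rolls to the next business day, Monday, Jun 23, 2025.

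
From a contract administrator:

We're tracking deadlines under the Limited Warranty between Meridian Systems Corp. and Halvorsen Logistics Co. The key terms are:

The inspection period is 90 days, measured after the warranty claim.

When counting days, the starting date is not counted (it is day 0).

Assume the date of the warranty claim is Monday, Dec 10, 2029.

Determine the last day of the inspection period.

Mar 10, 2030

Adding 90 calendar days to Dec 10, 2029 gives Mar 10, 2030, which is the last day of the inspection period.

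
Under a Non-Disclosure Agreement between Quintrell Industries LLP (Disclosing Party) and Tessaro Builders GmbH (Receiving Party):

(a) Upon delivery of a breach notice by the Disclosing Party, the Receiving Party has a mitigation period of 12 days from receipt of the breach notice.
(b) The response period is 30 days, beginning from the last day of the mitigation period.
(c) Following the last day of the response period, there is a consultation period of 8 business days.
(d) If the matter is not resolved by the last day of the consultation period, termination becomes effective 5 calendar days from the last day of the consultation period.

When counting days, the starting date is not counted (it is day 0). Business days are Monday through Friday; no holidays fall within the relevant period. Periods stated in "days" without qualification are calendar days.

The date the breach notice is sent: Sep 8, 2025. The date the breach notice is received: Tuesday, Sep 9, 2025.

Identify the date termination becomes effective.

Adding 12 calendar days to Sep 9, 2025 gives Sep 21, 2025, which is the last day of the mitigation period.
The last day of the response period: 30 calendar days after Sep 21, 2025 is Oct 21, 2025.
The last day of the consultation period: counting 8 business days from Tuesday, Oct 21, 2025 (Oct 22, Oct 23, Oct 24, Oct 27, Oct 28, Oct 29, Oct 30, Oct 31, skipping weekends) reaches Friday, Oct 31, 2025.
The date termination becomes effective: Oct 31, 2025 + 5 days = Nov 5, 2025.

Nov 5, 2025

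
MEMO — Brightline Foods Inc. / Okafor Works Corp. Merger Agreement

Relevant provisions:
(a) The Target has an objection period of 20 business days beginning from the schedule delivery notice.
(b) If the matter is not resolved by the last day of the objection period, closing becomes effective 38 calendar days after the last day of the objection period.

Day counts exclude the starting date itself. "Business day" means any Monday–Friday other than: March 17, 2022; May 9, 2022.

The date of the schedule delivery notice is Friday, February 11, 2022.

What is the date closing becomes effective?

From Friday, February 11, 2022, 20 business days (Feb 14, Feb 15, Feb 16, Feb 17, …, Mar 9, Mar 10, Mar 11, skipping weekends) brings us to Friday, March 11, 2022, which is the last day of the objection period.
Adding 38 calendar days to March 11, 2022 gives April 18, 2022, which is the date closing becomes effective.

April 18, 2022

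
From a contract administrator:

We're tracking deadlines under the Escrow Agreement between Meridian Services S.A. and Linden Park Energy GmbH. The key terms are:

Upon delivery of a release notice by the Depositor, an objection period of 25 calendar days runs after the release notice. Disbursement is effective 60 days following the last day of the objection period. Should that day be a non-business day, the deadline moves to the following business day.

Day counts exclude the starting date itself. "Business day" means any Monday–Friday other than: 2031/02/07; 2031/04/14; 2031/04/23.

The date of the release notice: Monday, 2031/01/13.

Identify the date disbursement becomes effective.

2031/04/08

The last day of the objection period: 2031/01/13 + 25 days = 2031/02/07.
The date disbursement becomes effective: 60 calendar days after 2031/02/07 is 2031/04/08. 2031/04/08 is a Tuesday and is not a listed holiday, so no roll-forward applies.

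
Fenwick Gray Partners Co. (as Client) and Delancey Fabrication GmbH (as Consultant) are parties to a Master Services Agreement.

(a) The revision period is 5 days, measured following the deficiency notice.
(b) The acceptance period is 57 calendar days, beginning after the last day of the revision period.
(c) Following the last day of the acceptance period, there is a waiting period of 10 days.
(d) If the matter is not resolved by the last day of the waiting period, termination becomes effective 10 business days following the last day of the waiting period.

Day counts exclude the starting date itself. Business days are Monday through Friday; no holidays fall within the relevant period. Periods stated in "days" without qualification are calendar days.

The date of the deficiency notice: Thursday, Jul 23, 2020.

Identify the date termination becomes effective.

Adding 5 calendar days to Jul 23, 2020 gives Jul 28, 2020, which is the last day of the revision period.
The last day of the acceptance period: 57 calendar days after Jul 28, 2020 is Sep 23, 2020.
The last day of the waiting period: Sep 23, 2020 + 10 days = Oct 3, 2020.
The date termination becomes effective: 10 business days after Saturday, Oct 3, 2020, skipping weekends — Oct 5, Oct 6, Oct 7, Oct 8, Oct 9, Oct 12, Oct 13, Oct 14, Oct 15, Oct 16 — lands on Friday, Oct 16, 2020.

Oct 16, 2020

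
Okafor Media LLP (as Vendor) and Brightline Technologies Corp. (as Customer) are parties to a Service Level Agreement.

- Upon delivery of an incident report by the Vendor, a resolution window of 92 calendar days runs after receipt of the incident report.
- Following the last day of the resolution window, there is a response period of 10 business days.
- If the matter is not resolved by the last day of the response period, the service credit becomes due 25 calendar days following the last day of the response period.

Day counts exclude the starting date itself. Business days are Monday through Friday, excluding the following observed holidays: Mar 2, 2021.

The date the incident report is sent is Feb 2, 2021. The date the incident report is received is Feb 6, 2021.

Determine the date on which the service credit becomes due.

Adding 92 calendar days to Feb 6, 2021 gives May 9, 2021, which is the last day of the resolution window.
The last day of the response period: counting 10 business days from Sunday, May 9, 2021 (May 10, May 11, May 12, May 13, May 14, May 17, May 18, May 19, May 20, May 21, skipping weekends) reaches Friday, May 21, 2021.
Adding 25 calendar days to May 21, 2021 gives Jun 15, 2021, which is the date on which the service credit becomes due.

Jun 15, 2021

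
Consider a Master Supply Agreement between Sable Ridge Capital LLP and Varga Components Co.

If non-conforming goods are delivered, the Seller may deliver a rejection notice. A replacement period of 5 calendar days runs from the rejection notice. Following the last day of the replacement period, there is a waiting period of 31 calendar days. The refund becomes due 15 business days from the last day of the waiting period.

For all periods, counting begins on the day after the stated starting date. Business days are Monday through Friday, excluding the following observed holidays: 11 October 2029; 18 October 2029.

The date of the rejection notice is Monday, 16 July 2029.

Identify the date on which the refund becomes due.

11 September 2029

The last day of the replacement period: 5 calendar days after 16 July 2029 is 21 July 2029.
The last day of the waiting period: 21 July 2029 + 31 days = 21 August 2029.
The date on which the refund becomes due: 15 business days after Tuesday, 21 August 2029, skipping weekends — Aug 22, Aug 23, Aug 24, Aug 27, …, Sep 7, Sep 10, Sep 11 — lands on Tuesday, 11 September 2029.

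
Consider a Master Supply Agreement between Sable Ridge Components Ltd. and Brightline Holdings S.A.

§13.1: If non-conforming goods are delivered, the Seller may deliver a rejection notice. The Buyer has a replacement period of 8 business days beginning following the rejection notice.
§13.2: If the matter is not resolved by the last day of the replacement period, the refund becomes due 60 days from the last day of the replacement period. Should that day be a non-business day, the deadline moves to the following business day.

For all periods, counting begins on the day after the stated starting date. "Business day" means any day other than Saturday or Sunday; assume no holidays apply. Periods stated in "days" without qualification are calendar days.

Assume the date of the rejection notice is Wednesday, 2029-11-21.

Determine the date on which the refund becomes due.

The last day of the replacement period: counting 8 business days from Wednesday, 2029-11-21 (Nov 22, Nov 23, Nov 26, Nov 27, Nov 28, Nov 29, Nov 30, Dec 3, skipping weekends) reaches Monday, 2029-12-03.
The date on which the refund becomes due: 2029-12-03 + 60 days = 2030-02-01. 2030-02-01 is a Friday, so no roll-forward applies.

2030-02-01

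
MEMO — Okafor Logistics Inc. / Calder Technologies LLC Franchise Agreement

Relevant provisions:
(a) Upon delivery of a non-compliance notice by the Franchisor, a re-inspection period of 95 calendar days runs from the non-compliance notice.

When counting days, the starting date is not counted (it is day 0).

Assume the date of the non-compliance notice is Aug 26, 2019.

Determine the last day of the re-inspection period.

Nov 29, 2019

The last day of the re-inspection period: Aug 26, 2019 + 95 days = Nov 29, 2019.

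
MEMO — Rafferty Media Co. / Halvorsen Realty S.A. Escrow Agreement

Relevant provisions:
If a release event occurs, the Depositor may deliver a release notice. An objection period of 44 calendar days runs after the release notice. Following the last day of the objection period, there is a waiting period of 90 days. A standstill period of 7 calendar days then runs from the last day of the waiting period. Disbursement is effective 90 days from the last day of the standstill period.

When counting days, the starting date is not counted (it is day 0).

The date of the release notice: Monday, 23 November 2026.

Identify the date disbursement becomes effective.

12 July 2027

The last day of the objection period: 23 November 2026 + 44 days = 6 January 2027.
The last day of the waiting period: 90 calendar days after 6 January 2027 is 6 April 2027.
The last day of the standstill period: 6 April 2027 + 7 days = 13 April 2027.
The date disbursement becomes effective: 90 calendar days after 13 April 2027 is 12 July 2027.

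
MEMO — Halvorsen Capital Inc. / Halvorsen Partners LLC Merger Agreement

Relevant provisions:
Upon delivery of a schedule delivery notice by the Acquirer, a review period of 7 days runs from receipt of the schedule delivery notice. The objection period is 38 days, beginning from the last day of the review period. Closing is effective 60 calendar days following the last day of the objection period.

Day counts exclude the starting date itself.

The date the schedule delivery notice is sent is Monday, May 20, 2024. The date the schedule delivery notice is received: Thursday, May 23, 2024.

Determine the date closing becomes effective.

The last day of the review period: May 23, 2024 + 7 days = May 30, 2024.
Adding 38 calendar days to May 30, 2024 gives Jul 7, 2024, which is the last day of the objection period.
The date closing becomes effective: Jul 7, 2024 + 60 days = Sep 5, 2024.

Sep 5, 2024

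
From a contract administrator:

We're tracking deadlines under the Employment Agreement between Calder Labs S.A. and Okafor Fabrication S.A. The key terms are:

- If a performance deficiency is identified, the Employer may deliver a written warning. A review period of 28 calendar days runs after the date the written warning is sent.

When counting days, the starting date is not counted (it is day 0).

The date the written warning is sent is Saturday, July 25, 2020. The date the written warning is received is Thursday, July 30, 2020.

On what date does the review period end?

The last day of the review period: July 25, 2020 + 28 days = August 22, 2020.

August 22, 2020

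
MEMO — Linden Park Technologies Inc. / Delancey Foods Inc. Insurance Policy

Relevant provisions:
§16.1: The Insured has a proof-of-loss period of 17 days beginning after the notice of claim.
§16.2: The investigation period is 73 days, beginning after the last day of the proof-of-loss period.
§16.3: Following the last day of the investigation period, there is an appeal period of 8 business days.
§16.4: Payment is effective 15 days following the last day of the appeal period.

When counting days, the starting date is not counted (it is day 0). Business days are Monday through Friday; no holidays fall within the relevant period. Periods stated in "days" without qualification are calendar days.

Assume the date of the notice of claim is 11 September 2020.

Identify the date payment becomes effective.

6 January 2021

The last day of the proof-of-loss period: 17 calendar days after 11 September 2020 is 28 September 2020.
Adding 73 calendar days to 28 September 2020 gives 10 December 2020, which is the last day of the investigation period.
From Thursday, 10 December 2020, 8 business days (Dec 11, Dec 14, Dec 15, Dec 16, Dec 17, Dec 18, Dec 21, Dec 22, skipping weekends) brings us to Tuesday, 22 December 2020, which is the last day of the appeal period.
Adding 15 calendar days to 22 December 2020 gives 6 January 2021, which is the date payment becomes effective.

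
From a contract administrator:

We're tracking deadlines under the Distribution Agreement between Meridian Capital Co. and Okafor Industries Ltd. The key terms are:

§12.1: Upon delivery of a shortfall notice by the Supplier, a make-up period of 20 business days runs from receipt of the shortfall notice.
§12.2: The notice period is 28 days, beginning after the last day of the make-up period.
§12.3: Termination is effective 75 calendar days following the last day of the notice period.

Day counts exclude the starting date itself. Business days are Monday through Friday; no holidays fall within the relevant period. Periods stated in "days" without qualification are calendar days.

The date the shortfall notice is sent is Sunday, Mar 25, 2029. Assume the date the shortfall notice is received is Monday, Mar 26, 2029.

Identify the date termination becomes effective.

The last day of the make-up period: 20 business days after Monday, Mar 26, 2029, skipping weekends — Mar 27, Mar 28, Mar 29, Mar 30, …, Apr 19, Apr 20, Apr 23 — lands on Monday, Apr 23, 2029.
The last day of the notice period: 28 calendar days after Apr 23, 2029 is May 21, 2029.
The date termination becomes effective: May 21, 2029 + 75 days = Aug 4, 2029.

Aug 4, 2029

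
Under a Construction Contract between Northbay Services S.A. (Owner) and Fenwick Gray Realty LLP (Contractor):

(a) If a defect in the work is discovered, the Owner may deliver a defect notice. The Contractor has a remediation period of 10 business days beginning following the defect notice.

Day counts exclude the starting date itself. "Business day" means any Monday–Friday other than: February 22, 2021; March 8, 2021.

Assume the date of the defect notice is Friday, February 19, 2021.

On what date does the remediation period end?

March 9, 2021

The last day of the remediation period: counting 10 business days from Friday, February 19, 2021 (Feb 23, Feb 24, Feb 25, Feb 26, Mar 1, Mar 2, Mar 3, Mar 4, Mar 5, Mar 9, skipping weekends and the listed holidays on Feb 22, Mar 8) reaches Tuesday, March 9, 2021.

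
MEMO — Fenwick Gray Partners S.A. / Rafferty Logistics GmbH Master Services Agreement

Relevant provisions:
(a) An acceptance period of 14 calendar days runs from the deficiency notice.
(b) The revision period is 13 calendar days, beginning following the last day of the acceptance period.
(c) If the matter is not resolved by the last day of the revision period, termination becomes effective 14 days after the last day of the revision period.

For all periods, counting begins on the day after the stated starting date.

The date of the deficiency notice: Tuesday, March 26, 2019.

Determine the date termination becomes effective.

Adding 14 calendar days to March 26, 2019 gives April 9, 2019, which is the last day of the acceptance period.
The last day of the revision period: 13 calendar days after April 9, 2019 is April 22, 2019.
Adding 14 calendar days to April 22, 2019 gives May 6, 2019, which is the date termination becomes effective.

May 6, 2019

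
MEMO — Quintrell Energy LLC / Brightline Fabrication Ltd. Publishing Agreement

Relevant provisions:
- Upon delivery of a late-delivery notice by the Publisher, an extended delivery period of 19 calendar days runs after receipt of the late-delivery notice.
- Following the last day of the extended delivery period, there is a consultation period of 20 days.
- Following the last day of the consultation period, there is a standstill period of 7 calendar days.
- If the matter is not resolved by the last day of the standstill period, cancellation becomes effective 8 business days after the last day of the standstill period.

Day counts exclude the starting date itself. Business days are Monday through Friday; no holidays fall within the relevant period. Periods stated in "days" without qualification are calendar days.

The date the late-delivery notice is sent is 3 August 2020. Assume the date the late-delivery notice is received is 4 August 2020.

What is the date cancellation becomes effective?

30 September 2020

The last day of the extended delivery period: 4 August 2020 + 19 days = 23 August 2020.
The last day of the consultation period: 20 calendar days after 23 August 2020 is 12 September 2020.
The last day of the standstill period: 12 September 2020 + 7 days = 19 September 2020.
The date cancellation becomes effective: counting 8 business days from Saturday, 19 September 2020 (Sep 21, Sep 22, Sep 23, Sep 24, Sep 25, Sep 28, Sep 29, Sep 30, skipping weekends) reaches Wednesday, 30 September 2020.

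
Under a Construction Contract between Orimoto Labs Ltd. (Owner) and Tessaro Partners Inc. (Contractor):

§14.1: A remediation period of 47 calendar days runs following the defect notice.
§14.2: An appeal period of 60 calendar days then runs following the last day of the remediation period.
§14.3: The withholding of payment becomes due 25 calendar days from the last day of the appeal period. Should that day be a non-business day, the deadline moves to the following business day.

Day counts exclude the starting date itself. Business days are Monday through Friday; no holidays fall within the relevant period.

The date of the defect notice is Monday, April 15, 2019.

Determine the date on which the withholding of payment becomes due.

August 26, 2019

The last day of the remediation period: 47 calendar days after April 15, 2019 is June 1, 2019.
Adding 60 calendar days to June 1, 2019 gives July 31, 2019, which is the last day of the appeal period.
Adding 25 calendar days to July 31, 2019 gives August 25, 2019, which is the date on which the withholding of payment becomes due. That falls on a Sunday, so it rolls to the next business day, Monday, August 26, 2019.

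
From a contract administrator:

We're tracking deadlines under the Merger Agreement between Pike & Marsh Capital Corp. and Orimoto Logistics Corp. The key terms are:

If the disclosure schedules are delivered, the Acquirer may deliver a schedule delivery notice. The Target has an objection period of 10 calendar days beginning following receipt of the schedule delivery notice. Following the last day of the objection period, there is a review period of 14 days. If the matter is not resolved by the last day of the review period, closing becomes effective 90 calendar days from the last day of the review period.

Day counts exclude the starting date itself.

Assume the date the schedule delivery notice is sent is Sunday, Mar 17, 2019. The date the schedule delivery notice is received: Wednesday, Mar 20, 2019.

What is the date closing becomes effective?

Jul 12, 2019

The last day of the objection period: 10 calendar days after Mar 20, 2019 is Mar 30, 2019.
Adding 14 calendar days to Mar 30, 2019 gives Apr 13, 2019, which is the last day of the review period.
The date closing becomes effective: 90 calendar days after Apr 13, 2019 is Jul 12, 2019.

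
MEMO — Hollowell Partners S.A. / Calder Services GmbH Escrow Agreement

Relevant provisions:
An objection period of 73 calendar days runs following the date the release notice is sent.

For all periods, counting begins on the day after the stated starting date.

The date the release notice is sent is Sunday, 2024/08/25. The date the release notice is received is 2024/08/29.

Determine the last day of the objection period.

2024/11/06

The last day of the objection period: 2024/08/25 + 73 days = 2024/11/06.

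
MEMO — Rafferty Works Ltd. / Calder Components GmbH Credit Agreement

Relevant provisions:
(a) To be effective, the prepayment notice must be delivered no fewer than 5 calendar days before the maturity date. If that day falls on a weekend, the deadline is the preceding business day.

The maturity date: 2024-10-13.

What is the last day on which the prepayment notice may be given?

2024-10-08

2024-10-13 minus 5 days is 2024-10-08. That is a Tuesday, so no adjustment is needed.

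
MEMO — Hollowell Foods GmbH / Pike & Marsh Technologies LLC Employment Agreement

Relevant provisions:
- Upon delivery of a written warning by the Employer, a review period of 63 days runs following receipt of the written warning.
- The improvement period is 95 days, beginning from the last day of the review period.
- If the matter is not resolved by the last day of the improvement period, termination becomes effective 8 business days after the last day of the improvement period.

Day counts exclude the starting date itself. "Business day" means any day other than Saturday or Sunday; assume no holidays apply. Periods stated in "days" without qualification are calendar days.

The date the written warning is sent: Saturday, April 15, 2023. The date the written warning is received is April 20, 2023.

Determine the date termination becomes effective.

October 5, 2023

Adding 63 calendar days to April 20, 2023 gives June 22, 2023, which is the last day of the review period.
Adding 95 calendar days to June 22, 2023 gives September 25, 2023, which is the last day of the improvement period.
The date termination becomes effective: 8 business days after Monday, September 25, 2023, skipping weekends — Sep 26, Sep 27, Sep 28, Sep 29, Oct 2, Oct 3, Oct 4, Oct 5 — lands on Thursday, October 5, 2023.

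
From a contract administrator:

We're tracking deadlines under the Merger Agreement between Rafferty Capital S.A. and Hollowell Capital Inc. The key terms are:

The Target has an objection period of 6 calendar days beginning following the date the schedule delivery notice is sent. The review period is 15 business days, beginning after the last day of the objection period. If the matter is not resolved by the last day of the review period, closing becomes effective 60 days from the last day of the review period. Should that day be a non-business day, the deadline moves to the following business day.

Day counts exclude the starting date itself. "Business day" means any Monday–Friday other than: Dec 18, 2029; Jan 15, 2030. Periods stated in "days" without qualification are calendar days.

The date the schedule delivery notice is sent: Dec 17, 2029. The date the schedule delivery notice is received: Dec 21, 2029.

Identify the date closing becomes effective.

Mar 12, 2030

The last day of the objection period: Dec 17, 2029 + 6 days = Dec 23, 2029.
The last day of the review period: 15 business days after Sunday, Dec 23, 2029, skipping weekends — Dec 24, Dec 25, Dec 26, Dec 27, …, Jan 9, Jan 10, Jan 11 — lands on Friday, Jan 11, 2030.
The date closing becomes effective: Jan 11, 2030 + 60 days = Mar 12, 2030. Mar 12, 2030 is a Tuesday and is not a listed holiday, so no roll-forward applies.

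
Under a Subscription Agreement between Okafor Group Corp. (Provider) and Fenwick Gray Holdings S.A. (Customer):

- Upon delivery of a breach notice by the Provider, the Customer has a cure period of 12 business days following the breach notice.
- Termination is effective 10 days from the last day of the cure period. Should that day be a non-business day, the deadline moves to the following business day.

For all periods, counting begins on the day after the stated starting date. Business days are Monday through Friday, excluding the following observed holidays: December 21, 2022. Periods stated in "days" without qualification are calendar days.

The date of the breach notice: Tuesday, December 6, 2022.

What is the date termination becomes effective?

January 2, 2023

From Tuesday, December 6, 2022, 12 business days (Dec 7, Dec 8, Dec 9, Dec 12, …, Dec 20, Dec 22, Dec 23, skipping weekends and the listed holiday on Dec 21) brings us to Friday, December 23, 2022, which is the last day of the cure period.
Adding 10 calendar days to December 23, 2022 gives January 2, 2023, which is the date termination becomes effective. January 2, 2023 is a Monday and is not a listed holiday, so no roll-forward applies.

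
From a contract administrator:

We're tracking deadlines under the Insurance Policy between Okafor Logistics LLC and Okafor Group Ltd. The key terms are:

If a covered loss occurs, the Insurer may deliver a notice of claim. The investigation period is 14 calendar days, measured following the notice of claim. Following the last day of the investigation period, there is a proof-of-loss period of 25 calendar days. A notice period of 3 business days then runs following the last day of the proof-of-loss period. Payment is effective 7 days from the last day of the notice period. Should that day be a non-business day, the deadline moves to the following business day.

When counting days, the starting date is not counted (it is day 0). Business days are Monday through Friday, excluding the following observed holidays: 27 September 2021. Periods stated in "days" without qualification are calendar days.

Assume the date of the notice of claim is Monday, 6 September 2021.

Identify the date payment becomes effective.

27 October 2021

The last day of the investigation period: 6 September 2021 + 14 days = 20 September 2021.
Adding 25 calendar days to 20 September 2021 gives 15 October 2021, which is the last day of the proof-of-loss period.
The last day of the notice period: counting 3 business days from Friday, 15 October 2021 (Oct 18, Oct 19, Oct 20, skipping weekends) reaches Wednesday, 20 October 2021.
The date payment becomes effective: 20 October 2021 + 7 days = 27 October 2021. 27 October 2021 is a Wednesday and is not a listed holiday, so no roll-forward applies.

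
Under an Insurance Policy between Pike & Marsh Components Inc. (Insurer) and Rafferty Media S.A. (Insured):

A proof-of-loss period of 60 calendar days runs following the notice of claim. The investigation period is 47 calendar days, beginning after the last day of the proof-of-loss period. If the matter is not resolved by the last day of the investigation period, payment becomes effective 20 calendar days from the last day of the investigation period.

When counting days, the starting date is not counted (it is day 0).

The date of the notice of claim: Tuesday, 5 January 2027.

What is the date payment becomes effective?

The last day of the proof-of-loss period: 60 calendar days after 5 January 2027 is 6 March 2027.
The last day of the investigation period: 6 March 2027 + 47 days = 22 April 2027.
The date payment becomes effective: 20 calendar days after 22 April 2027 is 12 May 2027.

12 May 2027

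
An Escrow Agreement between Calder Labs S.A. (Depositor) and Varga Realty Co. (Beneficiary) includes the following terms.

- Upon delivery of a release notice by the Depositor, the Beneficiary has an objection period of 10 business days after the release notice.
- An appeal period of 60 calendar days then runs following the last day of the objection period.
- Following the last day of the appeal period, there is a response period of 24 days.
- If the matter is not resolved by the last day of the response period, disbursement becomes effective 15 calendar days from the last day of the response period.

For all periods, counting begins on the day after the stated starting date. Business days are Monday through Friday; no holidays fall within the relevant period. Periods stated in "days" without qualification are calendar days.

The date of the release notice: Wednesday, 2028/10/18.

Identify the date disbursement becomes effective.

2029/02/08

From Wednesday, 2028/10/18, 10 business days (Oct 19, Oct 20, Oct 23, Oct 24, Oct 25, Oct 26, Oct 27, Oct 30, Oct 31, Nov 1, skipping weekends) brings us to Wednesday, 2028/11/01, which is the last day of the objection period.
The last day of the appeal period: 2028/11/01 + 60 days = 2028/12/31.
Adding 24 calendar days to 2028/12/31 gives 2029/01/24, which is the last day of the response period.
Adding 15 calendar days to 2029/01/24 gives 2029/02/08, which is the date disbursement becomes effective.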